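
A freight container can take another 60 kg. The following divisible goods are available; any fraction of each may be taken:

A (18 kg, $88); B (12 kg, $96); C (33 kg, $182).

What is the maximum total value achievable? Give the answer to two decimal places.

351.33

Take in order of value per unit:
- B (96/12 per unit): all 12 → value 96, running total 96.00
- C (182/33 per unit): all 33 → value 182, running total 278.00
- A (88/18 per unit): 15 of 18 → value 15×88/18 = 73.3333, running total 351.33
Total 351.33.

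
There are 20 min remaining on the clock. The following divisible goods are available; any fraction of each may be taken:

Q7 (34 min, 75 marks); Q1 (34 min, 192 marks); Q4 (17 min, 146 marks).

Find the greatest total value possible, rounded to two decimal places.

162.94

Take in order of value per unit:
- Q4 (146/17 per unit): all 17 → value 146, running total 146.00
- Q1 (192/34 per unit): 3 of 34 → value 3×192/34 = 16.9412, running total 162.94
Total 162.94.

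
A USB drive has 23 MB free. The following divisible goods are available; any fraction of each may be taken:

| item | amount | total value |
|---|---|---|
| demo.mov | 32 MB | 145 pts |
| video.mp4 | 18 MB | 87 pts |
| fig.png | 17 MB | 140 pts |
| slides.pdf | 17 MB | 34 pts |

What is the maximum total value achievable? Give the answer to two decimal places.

Take in order of value per unit:
- fig.png (140/17 per unit): all 17 → value 140, running total 140.00
- video.mp4 (87/18 per unit): 6 of 18 → value 6×87/18 = 29.0000, running total 169.00
Total 169.00.

169.00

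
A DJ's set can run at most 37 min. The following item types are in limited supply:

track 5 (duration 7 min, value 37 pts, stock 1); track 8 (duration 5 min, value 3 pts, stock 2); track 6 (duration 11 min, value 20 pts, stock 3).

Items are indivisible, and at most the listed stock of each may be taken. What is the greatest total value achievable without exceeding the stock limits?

80 pts

Top feasible selections:
- 1×track 5 + 1×track 8 + 2×track 6: duration 34, value 80
- 1×track 5 + 2×track 6: duration 29, value 77
- 1×track 5 + 2×track 8 + 1×track 6: duration 28, value 63
- 1×track 5 + 1×track 8 + 1×track 6: duration 23, value 60
Best: 80 pts.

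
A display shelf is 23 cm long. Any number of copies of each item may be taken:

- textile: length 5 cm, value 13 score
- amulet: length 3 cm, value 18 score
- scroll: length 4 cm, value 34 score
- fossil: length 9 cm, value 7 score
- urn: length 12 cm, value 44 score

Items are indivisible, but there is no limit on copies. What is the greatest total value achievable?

188 score

Best value-per-unit is scroll at 34/4; filling with it alone gives 5×34 = 170.
Optimal mix: 1×amulet + 5×scroll → length 23, value 188.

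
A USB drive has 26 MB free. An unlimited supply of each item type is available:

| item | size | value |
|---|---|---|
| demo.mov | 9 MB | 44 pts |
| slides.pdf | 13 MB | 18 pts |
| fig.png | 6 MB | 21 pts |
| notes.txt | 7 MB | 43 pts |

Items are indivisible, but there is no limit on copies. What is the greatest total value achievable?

131 pts

Best value-per-unit is notes.txt at 43/7; filling with it alone gives 3×43 = 129.
Optimal mix: 2×demo.mov + 1×notes.txt → size 25, value 131.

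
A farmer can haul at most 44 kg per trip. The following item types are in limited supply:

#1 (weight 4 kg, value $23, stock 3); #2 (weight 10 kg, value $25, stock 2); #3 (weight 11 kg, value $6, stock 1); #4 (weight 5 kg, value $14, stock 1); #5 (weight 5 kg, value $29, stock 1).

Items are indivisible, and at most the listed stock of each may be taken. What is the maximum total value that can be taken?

Best selections within weight 44 and stock limits:
- 3×#1 + 2×#2 + 1×#4 + 1×#5: weight 42, value 162
- 3×#1 + 2×#2 + 1×#5: weight 37, value 148
- 3×#1 + 1×#2 + 1×#3 + 1×#4 + 1×#5: weight 43, value 143
- 2×#1 + 2×#2 + 1×#4 + 1×#5: weight 38, value 139
Best: $162.

$162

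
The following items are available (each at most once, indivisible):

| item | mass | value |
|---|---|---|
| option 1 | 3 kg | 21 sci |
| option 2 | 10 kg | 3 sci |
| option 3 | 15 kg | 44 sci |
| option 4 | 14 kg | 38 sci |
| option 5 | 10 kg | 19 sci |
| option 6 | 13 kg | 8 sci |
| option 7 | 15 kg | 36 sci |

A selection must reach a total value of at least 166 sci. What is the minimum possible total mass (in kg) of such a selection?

Subsets with value ≥ 166, sorted by total mass:
- option 1+option 3+option 4+option 5+option 6+option 7: mass 70, value 166
- option 1+option 2+option 3+option 4+option 5+option 6+option 7: mass 80, value 169
Minimum mass: 70 kg.

70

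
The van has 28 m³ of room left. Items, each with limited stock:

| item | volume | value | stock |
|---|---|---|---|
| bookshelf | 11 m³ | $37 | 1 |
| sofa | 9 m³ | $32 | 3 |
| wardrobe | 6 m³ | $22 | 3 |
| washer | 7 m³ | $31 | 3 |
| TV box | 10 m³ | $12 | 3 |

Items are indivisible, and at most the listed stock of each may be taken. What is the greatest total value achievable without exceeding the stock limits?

$115

Best selections within volume 28 and stock limits:
- 1×wardrobe + 3×washer: volume 27, value 115
- 1×sofa + 2×wardrobe + 1×washer: volume 28, value 107
- 2×wardrobe + 2×washer: volume 26, value 106
- 1×bookshelf + 1×sofa + 1×washer: volume 27, value 100
Best: $115.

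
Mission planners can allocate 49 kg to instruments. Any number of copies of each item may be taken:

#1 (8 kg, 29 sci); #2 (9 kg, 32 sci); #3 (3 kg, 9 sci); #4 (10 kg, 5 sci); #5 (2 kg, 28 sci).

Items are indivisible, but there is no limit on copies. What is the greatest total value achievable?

672 sci

Best value-per-unit is #5 at 28/2, and filling with it alone uses mass 24×2=48. No mix of the others beats 24×28 = 672.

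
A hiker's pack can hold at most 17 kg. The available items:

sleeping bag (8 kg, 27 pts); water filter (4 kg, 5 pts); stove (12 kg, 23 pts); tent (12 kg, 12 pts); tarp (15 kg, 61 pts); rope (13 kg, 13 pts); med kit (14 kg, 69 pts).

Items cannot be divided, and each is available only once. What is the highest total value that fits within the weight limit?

Check high-value combinations within 17 kg:
- med kit: weight 14, value 69
- tarp: weight 15, value 61
- sleeping bag+water filter: weight 8+4=12, value 27+5=32
Best: 69 pts.

69 pts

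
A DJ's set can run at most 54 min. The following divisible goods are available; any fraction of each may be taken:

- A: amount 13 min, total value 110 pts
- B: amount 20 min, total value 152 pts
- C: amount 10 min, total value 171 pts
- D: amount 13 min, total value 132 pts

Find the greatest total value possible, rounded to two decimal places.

549.80

Take in order of value per unit:
- C (171/10 per unit): all 10 → value 171, running total 171.00
- D (132/13 per unit): all 13 → value 132, running total 303.00
- A (110/13 per unit): all 13 → value 110, running total 413.00
- B (152/20 per unit): 18 of 20 → value 18×152/20 = 136.8000, running total 549.80
Total 549.80.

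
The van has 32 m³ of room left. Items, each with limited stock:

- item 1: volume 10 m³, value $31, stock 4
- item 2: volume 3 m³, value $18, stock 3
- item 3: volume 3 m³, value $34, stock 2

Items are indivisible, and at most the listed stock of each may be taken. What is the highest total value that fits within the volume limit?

$166

Best selections within volume 32 and stock limits:
- 2×item 1 + 2×item 2 + 2×item 3: volume 32, value 166
- 1×item 1 + 3×item 2 + 2×item 3: volume 25, value 153
Best: $166.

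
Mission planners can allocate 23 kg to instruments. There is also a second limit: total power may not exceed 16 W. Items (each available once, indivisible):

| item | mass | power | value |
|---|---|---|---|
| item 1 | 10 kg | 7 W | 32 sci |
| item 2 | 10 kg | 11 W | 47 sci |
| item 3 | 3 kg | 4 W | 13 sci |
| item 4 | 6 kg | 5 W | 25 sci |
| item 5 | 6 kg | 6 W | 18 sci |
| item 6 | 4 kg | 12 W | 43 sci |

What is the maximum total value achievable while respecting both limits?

Feasible sets respecting both limits:
- item 2+item 4: mass 16, power 16, value 72
- item 1+item 3+item 4: mass 19, power 16, value 70
- item 2+item 3: mass 13, power 15, value 60
Best: 72 sci.

72 sci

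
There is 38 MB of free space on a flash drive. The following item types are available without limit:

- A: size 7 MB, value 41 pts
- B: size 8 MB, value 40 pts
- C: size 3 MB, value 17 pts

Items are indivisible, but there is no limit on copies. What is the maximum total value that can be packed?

Best value-per-unit is A at 41/7; filling with it alone gives 5×41 = 205.
Optimal mix: 5×A + 1×C → size 38, value 222.

222 pts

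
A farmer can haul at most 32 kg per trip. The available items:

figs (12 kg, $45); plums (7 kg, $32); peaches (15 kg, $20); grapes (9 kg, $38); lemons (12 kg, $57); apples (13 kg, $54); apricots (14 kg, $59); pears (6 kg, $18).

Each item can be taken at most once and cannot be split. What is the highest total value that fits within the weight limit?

Check high-value combinations within 32 kg:
- plums+lemons+apples: weight 7+12+13=32, value 32+57+54=143
- figs+plums+lemons: weight 12+7+12=31, value 45+32+57=134
- lemons+apricots+pears: weight 12+14+6=32, value 57+59+18=134
- figs+plums+apples: weight 12+7+13=32, value 45+32+54=131
Best: $143.

$143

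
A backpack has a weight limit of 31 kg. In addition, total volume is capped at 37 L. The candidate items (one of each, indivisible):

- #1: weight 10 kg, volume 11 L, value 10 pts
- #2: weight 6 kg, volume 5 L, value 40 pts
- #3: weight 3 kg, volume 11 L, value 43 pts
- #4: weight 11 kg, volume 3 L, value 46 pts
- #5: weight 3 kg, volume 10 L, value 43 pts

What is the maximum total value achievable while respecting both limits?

Feasible sets respecting both limits:
- #2+#3+#4+#5: weight 23, volume 29, value 172
- #1+#3+#4+#5: weight 27, volume 35, value 142
- #1+#2+#3+#4: weight 30, volume 30, value 139
- #1+#2+#4+#5: weight 30, volume 29, value 139
Best: 172 pts.

172 pts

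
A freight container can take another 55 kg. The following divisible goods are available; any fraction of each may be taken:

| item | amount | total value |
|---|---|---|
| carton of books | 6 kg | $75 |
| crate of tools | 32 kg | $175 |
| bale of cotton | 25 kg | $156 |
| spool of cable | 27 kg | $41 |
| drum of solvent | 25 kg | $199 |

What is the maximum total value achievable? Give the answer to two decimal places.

Take in order of value per unit:
- carton of books (75/6 per unit): all 6 → value 75, running total 75.00
- drum of solvent (199/25 per unit): all 25 → value 199, running total 274.00
- bale of cotton (156/25 per unit): 24 of 25 → value 24×156/25 = 149.7600, running total 423.76
Total 423.76.

423.76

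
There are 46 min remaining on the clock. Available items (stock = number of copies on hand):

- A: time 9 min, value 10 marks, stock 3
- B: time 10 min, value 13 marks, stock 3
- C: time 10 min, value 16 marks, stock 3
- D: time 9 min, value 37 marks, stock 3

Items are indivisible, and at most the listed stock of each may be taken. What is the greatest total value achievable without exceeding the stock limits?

137 marks

Best selections within time 46 and stock limits:
- 1×A + 1×C + 3×D: time 46, value 137
- 1×A + 1×B + 3×D: time 46, value 134
Best: 137 marks.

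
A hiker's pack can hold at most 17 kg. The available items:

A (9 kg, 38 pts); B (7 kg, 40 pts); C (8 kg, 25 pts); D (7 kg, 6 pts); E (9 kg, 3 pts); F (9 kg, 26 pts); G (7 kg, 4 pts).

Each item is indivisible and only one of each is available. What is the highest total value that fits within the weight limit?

78 pts

Check high-value combinations within 17 kg:
- A+B: weight 9+7=16, value 38+40=78
- B+F: weight 7+9=16, value 40+26=66
- B+C: weight 7+8=15, value 40+25=65
- A+C: weight 9+8=17, value 38+25=63
- C+F: weight 8+9=17, value 25+26=51
Best: 78 pts.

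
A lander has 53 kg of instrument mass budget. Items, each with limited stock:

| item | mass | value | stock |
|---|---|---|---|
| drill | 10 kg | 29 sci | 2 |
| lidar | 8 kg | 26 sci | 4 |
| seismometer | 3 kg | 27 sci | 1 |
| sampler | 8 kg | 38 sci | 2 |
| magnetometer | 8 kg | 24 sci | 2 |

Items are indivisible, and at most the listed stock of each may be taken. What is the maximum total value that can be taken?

Best selections within mass 53 and stock limits:
- 1×drill + 3×lidar + 1×seismometer + 2×sampler: mass 53, value 210
- 1×drill + 2×lidar + 1×seismometer + 2×sampler + 1×magnetometer: mass 53, value 208
Best: 210 sci.

210 sci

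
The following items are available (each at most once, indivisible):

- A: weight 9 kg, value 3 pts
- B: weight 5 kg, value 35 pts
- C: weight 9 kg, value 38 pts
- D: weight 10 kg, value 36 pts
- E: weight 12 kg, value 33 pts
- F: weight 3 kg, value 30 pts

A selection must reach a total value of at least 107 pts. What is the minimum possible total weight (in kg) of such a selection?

Subsets with value ≥ 107, sorted by total weight:
- B+C+D: weight 24, value 109
- B+C+D+F: weight 27, value 139
- B+C+E+F: weight 29, value 136
Minimum weight: 24 kg.

24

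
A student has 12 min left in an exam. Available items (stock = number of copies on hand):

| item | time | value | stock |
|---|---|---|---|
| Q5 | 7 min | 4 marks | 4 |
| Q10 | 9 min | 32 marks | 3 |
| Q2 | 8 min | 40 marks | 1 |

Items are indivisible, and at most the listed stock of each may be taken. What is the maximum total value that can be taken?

40 marks

Best selections within time 12 and stock limits:
- 1×Q2: time 8, value 40
- 1×Q10: time 9, value 32
- 1×Q5: time 7, value 4
Best: 40 marks.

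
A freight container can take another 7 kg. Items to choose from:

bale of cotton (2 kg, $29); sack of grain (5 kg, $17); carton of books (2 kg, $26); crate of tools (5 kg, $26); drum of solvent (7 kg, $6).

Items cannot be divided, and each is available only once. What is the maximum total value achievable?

Check high-value combinations within 7 kg:
- bale of cotton+carton of books: weight 2+2=4, value 29+26=55
- bale of cotton+crate of tools: weight 2+5=7, value 29+26=55
- carton of books+crate of tools: weight 2+5=7, value 26+26=52
- bale of cotton+sack of grain: weight 2+5=7, value 29+17=46
- sack of grain+carton of books: weight 5+2=7, value 17+26=43
Best: $55.

$55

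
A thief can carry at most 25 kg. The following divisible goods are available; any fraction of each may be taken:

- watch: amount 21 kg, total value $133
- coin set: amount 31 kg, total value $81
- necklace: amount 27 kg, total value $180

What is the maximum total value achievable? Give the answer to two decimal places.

166.67

Take in order of value per unit:
- necklace (180/27 per unit): 25 of 27 → value 25×180/27 = 166.6667, running total 166.67
Total 166.67.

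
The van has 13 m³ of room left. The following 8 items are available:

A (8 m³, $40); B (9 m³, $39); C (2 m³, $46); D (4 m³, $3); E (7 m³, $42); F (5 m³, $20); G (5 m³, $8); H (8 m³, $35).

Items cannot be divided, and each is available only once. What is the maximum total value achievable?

$91

Check high-value combinations within 13 m³:
- C+D+E: volume 2+4+7=13, value 46+3+42=91
- C+E: volume 2+7=9, value 46+42=88
- A+C: volume 8+2=10, value 40+46=86
- B+C: volume 9+2=11, value 39+46=85
- C+H: volume 2+8=10, value 46+35=81
Best: $91.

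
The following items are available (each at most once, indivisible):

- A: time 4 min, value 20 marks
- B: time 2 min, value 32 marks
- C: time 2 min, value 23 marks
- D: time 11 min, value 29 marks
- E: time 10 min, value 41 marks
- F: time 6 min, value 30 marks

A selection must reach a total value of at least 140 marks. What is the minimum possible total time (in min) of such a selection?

24

Subsets with value ≥ 140, sorted by total time:
- A+B+C+E+F: time 24, value 146
- A+B+C+D+E: time 29, value 145
- B+C+D+E+F: time 31, value 155
- A+B+D+E+F: time 33, value 152
Minimum time: 24 min.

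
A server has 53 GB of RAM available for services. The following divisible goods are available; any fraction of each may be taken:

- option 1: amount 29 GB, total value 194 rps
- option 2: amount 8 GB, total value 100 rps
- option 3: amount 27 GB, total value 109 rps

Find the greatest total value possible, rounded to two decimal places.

358.59

Take in order of value per unit:
- option 2 (100/8 per unit): all 8 → value 100, running total 100.00
- option 1 (194/29 per unit): all 29 → value 194, running total 294.00
- option 3 (109/27 per unit): 16 of 27 → value 16×109/27 = 64.5926, running total 358.59
Total 358.59.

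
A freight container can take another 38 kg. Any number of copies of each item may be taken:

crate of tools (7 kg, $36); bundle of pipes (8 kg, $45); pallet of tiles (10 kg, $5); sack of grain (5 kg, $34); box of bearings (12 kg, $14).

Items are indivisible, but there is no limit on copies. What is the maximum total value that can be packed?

$249

Best value-per-unit is sack of grain at 34/5; filling with it alone gives 7×34 = 238.
Optimal mix: 1×bundle of pipes + 6×sack of grain → weight 38, value 249.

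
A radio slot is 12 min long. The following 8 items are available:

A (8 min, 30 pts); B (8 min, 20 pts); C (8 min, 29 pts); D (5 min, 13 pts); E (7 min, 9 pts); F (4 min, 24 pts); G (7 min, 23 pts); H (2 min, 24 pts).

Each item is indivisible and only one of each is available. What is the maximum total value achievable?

Check high-value combinations within 12 min:
- D+F+H: duration 5+4+2=11, value 13+24+24=61
- A+H: duration 8+2=10, value 30+24=54
- A+F: duration 8+4=12, value 30+24=54
- C+H: duration 8+2=10, value 29+24=53
Best: 61 pts.

61 pts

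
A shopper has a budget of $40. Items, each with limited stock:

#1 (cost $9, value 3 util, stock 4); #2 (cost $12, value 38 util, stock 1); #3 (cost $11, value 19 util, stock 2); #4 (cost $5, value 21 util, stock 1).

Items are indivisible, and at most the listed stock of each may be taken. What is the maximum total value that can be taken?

Top feasible selections:
- 1×#2 + 2×#3 + 1×#4: cost 39, value 97
- 1×#1 + 1×#2 + 1×#3 + 1×#4: cost 37, value 81
- 1×#2 + 1×#3 + 1×#4: cost 28, value 78
Best: 97 util.

97 util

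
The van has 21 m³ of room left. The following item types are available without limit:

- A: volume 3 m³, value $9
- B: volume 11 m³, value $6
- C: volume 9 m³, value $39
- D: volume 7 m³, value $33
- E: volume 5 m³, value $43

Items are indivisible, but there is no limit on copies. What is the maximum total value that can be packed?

$172

Best value-per-unit is E at 43/5, and filling with it alone uses volume 4×5=20. No mix of the others beats 4×43 = 172.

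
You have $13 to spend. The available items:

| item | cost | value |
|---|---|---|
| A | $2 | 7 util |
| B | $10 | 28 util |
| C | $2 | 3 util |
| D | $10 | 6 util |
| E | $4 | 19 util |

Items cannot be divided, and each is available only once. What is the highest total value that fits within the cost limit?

Check high-value combinations within $13:
- A+B: cost 2+10=12, value 7+28=35
- B+C: cost 10+2=12, value 28+3=31
- A+C+E: cost 2+2+4=8, value 7+3+19=29
- B: cost 10, value 28
Best: 35 util.

35 util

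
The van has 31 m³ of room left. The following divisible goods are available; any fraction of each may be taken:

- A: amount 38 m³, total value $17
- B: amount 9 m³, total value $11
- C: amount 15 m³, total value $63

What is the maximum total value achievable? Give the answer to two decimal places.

77.13

Take in order of value per unit:
- C (63/15 per unit): all 15 → value 63, running total 63.00
- B (11/9 per unit): all 9 → value 11, running total 74.00
- A (17/38 per unit): 7 of 38 → value 7×17/38 = 3.1316, running total 77.13
Total 77.13.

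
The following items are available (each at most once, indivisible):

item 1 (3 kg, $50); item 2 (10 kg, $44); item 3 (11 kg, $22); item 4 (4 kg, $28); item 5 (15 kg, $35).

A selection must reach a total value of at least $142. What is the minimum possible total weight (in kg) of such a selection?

Subsets with value ≥ 142, sorted by total weight:
- item 1+item 2+item 3+item 4: weight 28, value 144
- item 1+item 2+item 4+item 5: weight 32, value 157
Minimum weight: 28 kg.

28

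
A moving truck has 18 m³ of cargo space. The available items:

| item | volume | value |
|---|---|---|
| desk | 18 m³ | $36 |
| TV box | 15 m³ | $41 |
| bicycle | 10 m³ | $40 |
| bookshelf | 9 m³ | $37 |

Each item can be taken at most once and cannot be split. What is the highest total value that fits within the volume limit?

$41

Check high-value combinations within 18 m³:
- TV box: volume 15, value 41
- bicycle: volume 10, value 40
- bookshelf: volume 9, value 37
- desk: volume 18, value 36
Best: $41.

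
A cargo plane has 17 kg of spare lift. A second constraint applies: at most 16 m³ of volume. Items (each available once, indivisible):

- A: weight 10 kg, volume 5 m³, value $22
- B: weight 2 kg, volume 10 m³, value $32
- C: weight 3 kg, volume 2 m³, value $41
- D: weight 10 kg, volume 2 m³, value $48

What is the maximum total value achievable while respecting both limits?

Feasible sets respecting both limits:
- B+C+D: weight 15, volume 14, value 121
- C+D: weight 13, volume 4, value 89
- B+D: weight 12, volume 12, value 80
- B+C: weight 5, volume 12, value 73
Best: $121.

$121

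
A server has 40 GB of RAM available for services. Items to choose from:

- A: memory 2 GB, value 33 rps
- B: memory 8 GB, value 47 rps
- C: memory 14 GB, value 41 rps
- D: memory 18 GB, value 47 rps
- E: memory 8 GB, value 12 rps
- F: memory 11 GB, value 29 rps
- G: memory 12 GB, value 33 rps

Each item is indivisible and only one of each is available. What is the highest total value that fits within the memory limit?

160 rps

This is a 0/1 knapsack; check combinations near the capacity.
- A+B+D+G: memory 2+8+18+12=40, value 33+47+47+33=160
- A+B+D+F: memory 2+8+18+11=39, value 33+47+47+29=156
- A+B+C+G: memory 2+8+14+12=36, value 33+47+41+33=154
Best: 160 rps.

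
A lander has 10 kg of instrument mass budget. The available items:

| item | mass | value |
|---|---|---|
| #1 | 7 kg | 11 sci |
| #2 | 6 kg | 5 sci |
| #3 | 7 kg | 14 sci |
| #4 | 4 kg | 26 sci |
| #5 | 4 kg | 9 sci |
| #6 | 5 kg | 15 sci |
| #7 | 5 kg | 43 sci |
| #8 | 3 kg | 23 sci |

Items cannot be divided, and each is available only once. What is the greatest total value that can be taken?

Check high-value combinations within 10 kg:
- #4+#7: mass 4+5=9, value 26+43=69
- #7+#8: mass 5+3=8, value 43+23=66
- #6+#7: mass 5+5=10, value 15+43=58
- #5+#7: mass 4+5=9, value 9+43=52
- #4+#8: mass 4+3=7, value 26+23=49
Best: 69 sci.

69 sci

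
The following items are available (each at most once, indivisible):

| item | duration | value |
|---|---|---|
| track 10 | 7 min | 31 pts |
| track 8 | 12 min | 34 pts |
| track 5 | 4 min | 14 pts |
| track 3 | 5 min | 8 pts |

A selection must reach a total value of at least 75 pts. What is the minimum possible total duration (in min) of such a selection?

Subsets with value ≥ 75, sorted by total duration:
- track 10+track 8+track 5: duration 23, value 79
- track 10+track 8+track 5+track 3: duration 28, value 87
Minimum duration: 23 min.

23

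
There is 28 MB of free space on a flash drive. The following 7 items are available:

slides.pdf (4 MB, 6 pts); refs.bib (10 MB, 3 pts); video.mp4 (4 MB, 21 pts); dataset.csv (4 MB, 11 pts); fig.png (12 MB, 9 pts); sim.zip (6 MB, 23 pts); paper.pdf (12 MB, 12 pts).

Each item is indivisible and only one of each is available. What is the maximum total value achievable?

Check high-value combinations within 28 MB:
- video.mp4+dataset.csv+sim.zip+paper.pdf: size 4+4+6+12=26, value 21+11+23+12=67
- video.mp4+dataset.csv+fig.png+sim.zip: size 4+4+12+6=26, value 21+11+9+23=64
- slides.pdf+refs.bib+video.mp4+dataset.csv+sim.zip: size 4+10+4+4+6=28, value 6+3+21+11+23=64
- slides.pdf+video.mp4+sim.zip+paper.pdf: size 4+4+6+12=26, value 6+21+23+12=62
- slides.pdf+video.mp4+dataset.csv+sim.zip: size 4+4+4+6=18, value 6+21+11+23=61
Best: 67 pts.

67 pts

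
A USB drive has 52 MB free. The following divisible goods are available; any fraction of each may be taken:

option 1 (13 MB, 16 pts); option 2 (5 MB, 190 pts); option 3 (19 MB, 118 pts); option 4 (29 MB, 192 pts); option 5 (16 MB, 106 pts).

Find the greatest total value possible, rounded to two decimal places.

Take in order of value per unit:
- option 2 (190/5 per unit): all 5 → value 190, running total 190.00
- option 5 (106/16 per unit): all 16 → value 106, running total 296.00
- option 4 (192/29 per unit): all 29 → value 192, running total 488.00
- option 3 (118/19 per unit): 2 of 19 → value 2×118/19 = 12.4211, running total 500.42
Total 500.42.

500.42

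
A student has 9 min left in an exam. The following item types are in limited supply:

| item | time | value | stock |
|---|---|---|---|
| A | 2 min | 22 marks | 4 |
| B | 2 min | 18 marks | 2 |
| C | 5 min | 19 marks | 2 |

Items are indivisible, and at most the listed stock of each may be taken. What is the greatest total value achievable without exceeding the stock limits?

88 marks

Top feasible selections:
- 4×A: time 8, value 88
- 3×A + 1×B: time 8, value 84
- 2×A + 2×B: time 8, value 80
Best: 88 marks.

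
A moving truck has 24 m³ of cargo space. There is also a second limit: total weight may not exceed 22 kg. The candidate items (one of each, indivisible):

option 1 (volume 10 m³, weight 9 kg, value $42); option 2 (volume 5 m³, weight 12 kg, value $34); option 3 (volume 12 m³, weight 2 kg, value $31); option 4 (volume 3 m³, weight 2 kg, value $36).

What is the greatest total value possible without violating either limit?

$101

Feasible sets respecting both limits:
- option 2+option 3+option 4: volume 20, weight 16, value 101
- option 1+option 4: volume 13, weight 11, value 78
- option 1+option 2: volume 15, weight 21, value 76
- option 1+option 3: volume 22, weight 11, value 73
Best: $101.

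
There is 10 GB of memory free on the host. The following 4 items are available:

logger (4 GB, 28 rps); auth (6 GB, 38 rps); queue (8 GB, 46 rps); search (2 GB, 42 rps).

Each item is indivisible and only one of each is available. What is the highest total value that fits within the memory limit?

88 rps

Check high-value combinations within 10 GB:
- queue+search: memory 8+2=10, value 46+42=88
- auth+search: memory 6+2=8, value 38+42=80
- logger+search: memory 4+2=6, value 28+42=70
- logger+auth: memory 4+6=10, value 28+38=66
Best: 88 rps.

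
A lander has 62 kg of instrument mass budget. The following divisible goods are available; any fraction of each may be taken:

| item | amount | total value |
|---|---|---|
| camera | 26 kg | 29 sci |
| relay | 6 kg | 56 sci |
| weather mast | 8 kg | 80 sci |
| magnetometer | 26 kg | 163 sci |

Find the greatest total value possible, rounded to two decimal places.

323.54

Take in order of value per unit:
- weather mast (80/8 per unit): all 8 → value 80, running total 80.00
- relay (56/6 per unit): all 6 → value 56, running total 136.00
- magnetometer (163/26 per unit): all 26 → value 163, running total 299.00
- camera (29/26 per unit): 22 of 26 → value 22×29/26 = 24.5385, running total 323.54
Total 323.54.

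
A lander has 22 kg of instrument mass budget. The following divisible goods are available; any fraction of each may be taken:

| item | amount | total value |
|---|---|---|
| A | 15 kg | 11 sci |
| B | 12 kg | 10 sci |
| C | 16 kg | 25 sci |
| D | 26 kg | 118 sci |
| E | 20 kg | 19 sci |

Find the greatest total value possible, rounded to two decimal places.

99.85

Take in order of value per unit:
- D (118/26 per unit): 22 of 26 → value 22×118/26 = 99.8462, running total 99.85
Total 99.85.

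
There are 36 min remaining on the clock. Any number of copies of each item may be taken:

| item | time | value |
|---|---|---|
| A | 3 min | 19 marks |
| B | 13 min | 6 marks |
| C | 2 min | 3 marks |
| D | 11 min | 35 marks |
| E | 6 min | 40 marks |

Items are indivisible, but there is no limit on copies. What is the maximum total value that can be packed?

Best value-per-unit is E at 40/6, and filling with it alone uses time 6×6=36. No mix of the others beats 6×40 = 240.

240 marks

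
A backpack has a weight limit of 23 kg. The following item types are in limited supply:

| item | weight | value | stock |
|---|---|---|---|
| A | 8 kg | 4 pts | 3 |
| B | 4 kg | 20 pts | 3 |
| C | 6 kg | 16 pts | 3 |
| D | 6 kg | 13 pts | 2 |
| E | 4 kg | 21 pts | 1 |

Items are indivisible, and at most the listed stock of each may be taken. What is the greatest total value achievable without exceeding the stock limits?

97 pts

Best selections within weight 23 and stock limits:
- 3×B + 1×C + 1×E: weight 22, value 97
- 3×B + 1×D + 1×E: weight 22, value 94
- 3×B + 1×E: weight 16, value 81
- 2×B + 1×C + 1×E: weight 18, value 77
Best: 97 pts.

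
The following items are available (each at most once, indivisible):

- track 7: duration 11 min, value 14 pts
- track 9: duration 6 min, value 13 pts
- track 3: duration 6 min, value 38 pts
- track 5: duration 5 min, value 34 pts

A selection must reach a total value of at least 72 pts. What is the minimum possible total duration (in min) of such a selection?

Subsets with value ≥ 72, sorted by total duration:
- track 3+track 5: duration 11, value 72
- track 9+track 3+track 5: duration 17, value 85
- track 7+track 3+track 5: duration 22, value 86
Minimum duration: 11 min.

11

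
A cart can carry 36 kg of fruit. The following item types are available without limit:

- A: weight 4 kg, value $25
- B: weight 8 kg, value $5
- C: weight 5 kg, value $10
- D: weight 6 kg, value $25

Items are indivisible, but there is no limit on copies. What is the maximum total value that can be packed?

$225

Best value-per-unit is A at 25/4, and filling with it alone uses weight 9×4=36. No mix of the others beats 9×25 = 225.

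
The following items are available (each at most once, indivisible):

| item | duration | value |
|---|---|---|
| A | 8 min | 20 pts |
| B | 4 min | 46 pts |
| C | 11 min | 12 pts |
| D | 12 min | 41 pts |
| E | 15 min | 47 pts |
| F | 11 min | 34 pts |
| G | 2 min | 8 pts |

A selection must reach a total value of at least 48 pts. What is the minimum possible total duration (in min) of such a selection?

6

Subsets with value ≥ 48, sorted by total duration:
- B+G: duration 6, value 54
- A+B: duration 12, value 66
- A+B+G: duration 14, value 74
Minimum duration: 6 min.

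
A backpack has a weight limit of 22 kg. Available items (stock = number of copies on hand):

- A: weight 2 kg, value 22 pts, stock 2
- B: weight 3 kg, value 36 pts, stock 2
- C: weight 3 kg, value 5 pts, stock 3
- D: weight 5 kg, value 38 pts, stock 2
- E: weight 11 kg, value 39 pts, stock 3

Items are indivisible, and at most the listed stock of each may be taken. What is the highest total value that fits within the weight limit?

192 pts

Best selections within weight 22 and stock limits:
- 2×A + 2×B + 2×D: weight 20, value 192
- 1×A + 2×B + 1×C + 2×D: weight 21, value 175
- 1×A + 2×B + 2×D: weight 18, value 170
- 2×A + 2×B + 2×C + 1×D: weight 21, value 164
Best: 192 pts.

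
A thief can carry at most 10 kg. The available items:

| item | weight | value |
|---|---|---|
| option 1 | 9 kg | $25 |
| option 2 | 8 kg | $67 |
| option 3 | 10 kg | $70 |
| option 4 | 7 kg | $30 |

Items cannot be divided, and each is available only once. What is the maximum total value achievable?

This is a 0/1 knapsack; check combinations near the capacity.
- option 3: weight 10, value 70
- option 2: weight 8, value 67
- option 4: weight 7, value 30
- option 1: weight 9, value 25
Best: $70.

$70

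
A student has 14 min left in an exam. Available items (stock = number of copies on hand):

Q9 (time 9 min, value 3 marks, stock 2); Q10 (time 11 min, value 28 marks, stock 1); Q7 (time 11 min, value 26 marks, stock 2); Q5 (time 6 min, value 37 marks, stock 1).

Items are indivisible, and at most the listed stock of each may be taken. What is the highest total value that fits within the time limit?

37 marks

Top feasible selections:
- 1×Q5: time 6, value 37
- 1×Q10: time 11, value 28
- 1×Q7: time 11, value 26
- 1×Q9: time 9, value 3
Best: 37 marks.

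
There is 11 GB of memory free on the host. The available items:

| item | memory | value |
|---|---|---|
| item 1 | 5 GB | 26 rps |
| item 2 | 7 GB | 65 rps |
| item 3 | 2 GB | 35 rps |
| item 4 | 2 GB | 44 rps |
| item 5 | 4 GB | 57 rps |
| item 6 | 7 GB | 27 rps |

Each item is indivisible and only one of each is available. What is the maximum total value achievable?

Check high-value combinations within 11 GB:
- item 2+item 3+item 4: memory 7+2+2=11, value 65+35+44=144
- item 3+item 4+item 5: memory 2+2+4=8, value 35+44+57=136
- item 1+item 4+item 5: memory 5+2+4=11, value 26+44+57=127
- item 2+item 5: memory 7+4=11, value 65+57=122
Best: 144 rps.

144 rps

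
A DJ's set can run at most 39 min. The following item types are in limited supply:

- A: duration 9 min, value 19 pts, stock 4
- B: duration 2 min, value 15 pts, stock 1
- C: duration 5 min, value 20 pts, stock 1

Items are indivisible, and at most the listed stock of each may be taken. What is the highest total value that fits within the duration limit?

Best selections within duration 39 and stock limits:
- 3×A + 1×B + 1×C: duration 34, value 92
- 4×A + 1×B: duration 38, value 91
Best: 92 pts.

92 pts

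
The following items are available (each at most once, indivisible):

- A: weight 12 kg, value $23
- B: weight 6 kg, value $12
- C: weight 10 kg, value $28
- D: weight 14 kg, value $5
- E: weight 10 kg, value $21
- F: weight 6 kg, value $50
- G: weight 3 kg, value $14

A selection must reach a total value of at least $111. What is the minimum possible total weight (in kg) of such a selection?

Subsets with value ≥ 111, sorted by total weight:
- C+E+F+G: weight 29, value 113
- A+C+F+G: weight 31, value 115
- B+C+E+F: weight 32, value 111
Minimum weight: 29 kg.

29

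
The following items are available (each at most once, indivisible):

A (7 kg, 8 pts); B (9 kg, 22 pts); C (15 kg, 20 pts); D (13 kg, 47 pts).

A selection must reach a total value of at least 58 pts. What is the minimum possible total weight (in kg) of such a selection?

22

Subsets with value ≥ 58, sorted by total weight:
- B+D: weight 22, value 69
- C+D: weight 28, value 67
Minimum weight: 22 kg.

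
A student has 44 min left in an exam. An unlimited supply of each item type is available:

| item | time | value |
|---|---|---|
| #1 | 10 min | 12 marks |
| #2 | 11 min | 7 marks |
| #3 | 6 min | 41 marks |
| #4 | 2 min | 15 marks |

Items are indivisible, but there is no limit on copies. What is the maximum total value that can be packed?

330 marks

Best value-per-unit is #4 at 15/2, and filling with it alone uses time 22×2=44. No mix of the others beats 22×15 = 330.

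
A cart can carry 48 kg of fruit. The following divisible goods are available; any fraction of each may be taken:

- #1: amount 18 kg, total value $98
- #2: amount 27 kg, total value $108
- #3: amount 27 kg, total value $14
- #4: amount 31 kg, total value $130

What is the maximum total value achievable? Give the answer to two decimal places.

223.81

Take in order of value per unit:
- #1 (98/18 per unit): all 18 → value 98, running total 98.00
- #4 (130/31 per unit): 30 of 31 → value 30×130/31 = 125.8065, running total 223.81
Total 223.81.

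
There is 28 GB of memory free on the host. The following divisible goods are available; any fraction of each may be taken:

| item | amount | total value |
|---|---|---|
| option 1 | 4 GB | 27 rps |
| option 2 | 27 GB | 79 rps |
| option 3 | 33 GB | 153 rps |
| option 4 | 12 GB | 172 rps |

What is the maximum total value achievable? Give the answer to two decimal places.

254.64

Take in order of value per unit:
- option 4 (172/12 per unit): all 12 → value 172, running total 172.00
- option 1 (27/4 per unit): all 4 → value 27, running total 199.00
- option 3 (153/33 per unit): 12 of 33 → value 12×153/33 = 55.6364, running total 254.64
Total 254.64.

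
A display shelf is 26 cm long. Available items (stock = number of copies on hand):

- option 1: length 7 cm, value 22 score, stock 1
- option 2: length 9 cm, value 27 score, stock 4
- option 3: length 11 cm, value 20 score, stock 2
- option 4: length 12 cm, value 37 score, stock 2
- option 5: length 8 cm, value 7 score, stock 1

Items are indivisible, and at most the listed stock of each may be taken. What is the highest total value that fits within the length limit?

Top feasible selections:
- 1×option 1 + 2×option 2: length 25, value 76
- 2×option 4: length 24, value 74
- 1×option 2 + 1×option 4: length 21, value 64
Best: 76 score.

76 score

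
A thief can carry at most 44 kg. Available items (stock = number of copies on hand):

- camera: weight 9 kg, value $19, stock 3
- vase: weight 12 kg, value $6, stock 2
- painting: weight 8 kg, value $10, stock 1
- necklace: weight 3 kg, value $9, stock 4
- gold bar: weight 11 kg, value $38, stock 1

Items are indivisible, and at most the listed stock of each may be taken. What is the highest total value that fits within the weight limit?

Top feasible selections:
- 3×camera + 2×necklace + 1×gold bar: weight 44, value 113
- 2×camera + 4×necklace + 1×gold bar: weight 41, value 112
- 3×camera + 1×necklace + 1×gold bar: weight 41, value 104
Best: $113.

$113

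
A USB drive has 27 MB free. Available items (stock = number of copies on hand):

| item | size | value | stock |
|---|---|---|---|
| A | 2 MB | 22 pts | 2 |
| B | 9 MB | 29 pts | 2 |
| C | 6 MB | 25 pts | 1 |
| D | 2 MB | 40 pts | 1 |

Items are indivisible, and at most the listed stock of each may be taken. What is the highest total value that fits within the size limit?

142 pts

Top feasible selections:
- 2×A + 2×B + 1×D: size 24, value 142
- 2×A + 1×B + 1×C + 1×D: size 21, value 138
- 2×B + 1×C + 1×D: size 26, value 123
Best: 142 pts.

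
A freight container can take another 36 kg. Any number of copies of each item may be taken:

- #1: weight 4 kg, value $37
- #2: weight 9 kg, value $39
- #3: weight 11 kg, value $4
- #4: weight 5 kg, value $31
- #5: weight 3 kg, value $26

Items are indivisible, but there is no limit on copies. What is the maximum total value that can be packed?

$333

Best value-per-unit is #1 at 37/4, and filling with it alone uses weight 9×4=36. No mix of the others beats 9×37 = 333.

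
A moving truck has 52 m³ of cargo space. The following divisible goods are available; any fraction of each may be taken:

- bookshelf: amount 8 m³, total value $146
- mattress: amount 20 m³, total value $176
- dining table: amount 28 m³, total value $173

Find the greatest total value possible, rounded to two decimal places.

470.29

Take in order of value per unit:
- bookshelf (146/8 per unit): all 8 → value 146, running total 146.00
- mattress (176/20 per unit): all 20 → value 176, running total 322.00
- dining table (173/28 per unit): 24 of 28 → value 24×173/28 = 148.2857, running total 470.29
Total 470.29.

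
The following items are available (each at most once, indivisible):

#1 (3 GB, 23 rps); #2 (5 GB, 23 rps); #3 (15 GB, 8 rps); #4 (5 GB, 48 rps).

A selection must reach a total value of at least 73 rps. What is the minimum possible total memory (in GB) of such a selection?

13

Subsets with value ≥ 73, sorted by total memory:
- #1+#2+#4: memory 13, value 94
- #1+#3+#4: memory 23, value 79
- #2+#3+#4: memory 25, value 79
Minimum memory: 13 GB.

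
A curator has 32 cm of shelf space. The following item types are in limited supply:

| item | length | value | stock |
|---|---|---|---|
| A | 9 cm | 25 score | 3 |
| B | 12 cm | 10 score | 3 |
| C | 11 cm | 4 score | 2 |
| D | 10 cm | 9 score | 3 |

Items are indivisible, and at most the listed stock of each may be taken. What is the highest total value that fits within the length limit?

75 score

Top feasible selections:
- 3×A: length 27, value 75
- 2×A + 1×B: length 30, value 60
Best: 75 score.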